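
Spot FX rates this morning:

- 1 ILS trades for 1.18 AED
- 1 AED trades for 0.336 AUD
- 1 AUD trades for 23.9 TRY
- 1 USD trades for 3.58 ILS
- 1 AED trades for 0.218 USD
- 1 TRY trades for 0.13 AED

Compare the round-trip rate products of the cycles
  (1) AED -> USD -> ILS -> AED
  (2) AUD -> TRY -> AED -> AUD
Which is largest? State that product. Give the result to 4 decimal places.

1.0440

(1) 0.218 × 3.58 × 1.18 = 0.92092
(2) 23.9 × 0.13 × 0.336 = 1.04395
Highest is cycle (2) at 1.0440 (>1, arbitrage).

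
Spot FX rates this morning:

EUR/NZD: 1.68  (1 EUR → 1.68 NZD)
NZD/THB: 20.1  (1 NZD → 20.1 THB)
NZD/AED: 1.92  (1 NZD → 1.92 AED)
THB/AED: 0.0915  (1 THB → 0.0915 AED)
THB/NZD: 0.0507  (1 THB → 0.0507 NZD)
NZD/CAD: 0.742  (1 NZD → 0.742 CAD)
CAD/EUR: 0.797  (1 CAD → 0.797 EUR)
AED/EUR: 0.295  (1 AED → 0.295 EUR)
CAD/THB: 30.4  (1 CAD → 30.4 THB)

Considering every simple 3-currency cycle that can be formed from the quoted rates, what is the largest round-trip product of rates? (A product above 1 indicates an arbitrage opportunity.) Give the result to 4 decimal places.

1.1436

CAD→THB→NZD→CAD: 30.4 × 0.0507 × 0.742 = 1.14363
CAD→EUR→NZD→CAD: 0.797 × 1.68 × 0.742 = 0.99351
AED→EUR→NZD→AED: 0.295 × 1.68 × 1.92 = 0.95155
Maximum is CAD→THB→NZD→CAD at 1.1436; arbitrage exists.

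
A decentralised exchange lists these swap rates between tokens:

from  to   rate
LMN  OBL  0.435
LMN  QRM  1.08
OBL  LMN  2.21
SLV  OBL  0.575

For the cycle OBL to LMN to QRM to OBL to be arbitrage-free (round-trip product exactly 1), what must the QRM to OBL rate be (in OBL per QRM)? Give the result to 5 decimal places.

Known legs of the cycle: 2.21 × 1.08 = 2.3868
For no arbitrage the full-cycle product must be 1, so the missing rate is 1 / 2.3868 ≈ 0.4189710.

0.41897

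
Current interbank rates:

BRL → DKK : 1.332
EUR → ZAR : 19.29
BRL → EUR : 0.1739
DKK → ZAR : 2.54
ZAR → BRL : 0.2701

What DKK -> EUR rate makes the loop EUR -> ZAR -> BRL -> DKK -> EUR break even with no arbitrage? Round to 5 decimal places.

Known legs of the cycle: 19.29 × 0.2701 × 1.332 = 6.940025028
For no arbitrage the full-cycle product must be 1, so the missing rate is 1 / 6.940025028 ≈ 0.1440917.

0.14409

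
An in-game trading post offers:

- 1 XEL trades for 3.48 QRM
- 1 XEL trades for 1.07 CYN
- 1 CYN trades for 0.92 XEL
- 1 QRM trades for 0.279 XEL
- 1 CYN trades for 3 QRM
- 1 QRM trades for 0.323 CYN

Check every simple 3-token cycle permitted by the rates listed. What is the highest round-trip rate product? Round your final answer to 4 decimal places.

CYN→XEL→QRM→CYN: 0.92 × 3.48 × 0.323 = 1.03412
CYN→QRM→XEL→CYN: 3 × 0.279 × 1.07 = 0.89559
Maximum is CYN→XEL→QRM→CYN at 1.0341; arbitrage exists.

1.0341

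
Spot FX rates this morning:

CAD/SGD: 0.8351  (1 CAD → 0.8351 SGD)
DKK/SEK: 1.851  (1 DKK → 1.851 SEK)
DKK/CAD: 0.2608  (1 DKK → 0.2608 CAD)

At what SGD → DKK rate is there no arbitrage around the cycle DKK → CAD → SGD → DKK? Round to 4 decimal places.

Known legs of the cycle: 0.2608 × 0.8351 = 0.21779408
For no arbitrage the full-cycle product must be 1, so the missing rate is 1 / 0.21779408 ≈ 4.591493.

4.5915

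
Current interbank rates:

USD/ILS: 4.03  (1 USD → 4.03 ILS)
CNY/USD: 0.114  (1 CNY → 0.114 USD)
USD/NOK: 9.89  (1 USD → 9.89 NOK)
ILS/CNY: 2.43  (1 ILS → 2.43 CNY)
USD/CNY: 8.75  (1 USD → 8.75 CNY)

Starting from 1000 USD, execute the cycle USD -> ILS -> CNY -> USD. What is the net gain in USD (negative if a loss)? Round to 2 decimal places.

1000 USD × 4.03 = 4030 ILS
4030 ILS × 2.43 = 9792.9 CNY
9792.9 CNY × 0.114 = 1116.3906 USD
Net change: 1116.3906 − 1000 = 116.3906 USD

116.39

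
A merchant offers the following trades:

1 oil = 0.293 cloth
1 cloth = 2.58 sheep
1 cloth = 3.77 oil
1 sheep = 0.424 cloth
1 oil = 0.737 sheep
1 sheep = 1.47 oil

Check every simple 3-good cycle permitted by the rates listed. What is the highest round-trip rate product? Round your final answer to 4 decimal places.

oil→sheep→cloth→oil: 0.737 × 0.424 × 3.77 = 1.17808
oil→cloth→sheep→oil: 0.293 × 2.58 × 1.47 = 1.11123
Maximum is oil→sheep→cloth→oil at 1.1781; arbitrage exists.

1.1781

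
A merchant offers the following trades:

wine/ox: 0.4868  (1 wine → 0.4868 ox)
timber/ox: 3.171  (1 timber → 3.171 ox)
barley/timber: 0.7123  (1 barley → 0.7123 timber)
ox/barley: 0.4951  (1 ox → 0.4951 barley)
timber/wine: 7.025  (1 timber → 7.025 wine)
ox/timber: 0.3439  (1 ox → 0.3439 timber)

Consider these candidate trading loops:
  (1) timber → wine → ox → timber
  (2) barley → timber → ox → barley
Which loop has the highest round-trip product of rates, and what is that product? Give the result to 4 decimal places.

1.1761

(1) 7.025 × 0.4868 × 0.3439 = 1.17606
(2) 0.7123 × 3.171 × 0.4951 = 1.11828
Highest is cycle (1) at 1.1761 (>1, arbitrage).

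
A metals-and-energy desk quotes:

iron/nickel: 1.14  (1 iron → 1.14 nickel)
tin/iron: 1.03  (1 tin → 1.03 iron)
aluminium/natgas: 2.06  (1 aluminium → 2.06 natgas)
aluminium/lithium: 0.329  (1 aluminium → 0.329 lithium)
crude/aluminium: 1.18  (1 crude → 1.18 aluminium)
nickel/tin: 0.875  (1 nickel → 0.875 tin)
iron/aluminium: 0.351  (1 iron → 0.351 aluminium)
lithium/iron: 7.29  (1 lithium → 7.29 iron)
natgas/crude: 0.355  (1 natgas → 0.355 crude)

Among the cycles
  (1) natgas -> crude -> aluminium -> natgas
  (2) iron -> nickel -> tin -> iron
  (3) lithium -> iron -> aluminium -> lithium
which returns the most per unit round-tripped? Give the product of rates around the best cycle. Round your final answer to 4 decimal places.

(1) 0.355 × 1.18 × 2.06 = 0.86293
(2) 1.14 × 0.875 × 1.03 = 1.02743
(3) 7.29 × 0.351 × 0.329 = 0.84184
Highest is cycle (2) at 1.0274 (>1, arbitrage).

1.0274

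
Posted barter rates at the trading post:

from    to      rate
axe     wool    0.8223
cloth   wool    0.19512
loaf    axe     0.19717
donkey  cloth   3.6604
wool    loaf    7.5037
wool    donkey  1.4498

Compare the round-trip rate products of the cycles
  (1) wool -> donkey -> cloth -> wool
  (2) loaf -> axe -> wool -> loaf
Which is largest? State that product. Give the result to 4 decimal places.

(1) 1.4498 × 3.6604 × 0.19512 = 1.03547
(2) 0.19717 × 0.8223 × 7.5037 = 1.21660
Highest is cycle (2) at 1.2166 (>1, arbitrage).

1.2166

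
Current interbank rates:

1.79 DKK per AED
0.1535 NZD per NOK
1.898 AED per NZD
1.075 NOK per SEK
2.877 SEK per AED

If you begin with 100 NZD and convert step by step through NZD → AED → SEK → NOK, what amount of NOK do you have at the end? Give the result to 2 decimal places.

100 NZD × 1.898 = 189.8 AED
189.8 AED × 2.877 = 546.0546 SEK
546.0546 SEK × 1.075 = 587.008695 NOK

587.01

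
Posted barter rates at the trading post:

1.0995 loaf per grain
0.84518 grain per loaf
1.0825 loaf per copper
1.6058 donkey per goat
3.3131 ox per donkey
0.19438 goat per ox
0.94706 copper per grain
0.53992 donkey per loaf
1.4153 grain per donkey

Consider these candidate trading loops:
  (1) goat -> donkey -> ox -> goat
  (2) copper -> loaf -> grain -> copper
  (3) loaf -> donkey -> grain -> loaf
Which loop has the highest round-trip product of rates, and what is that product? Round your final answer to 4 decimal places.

(1) 1.6058 × 3.3131 × 0.19438 = 1.03414
(2) 1.0825 × 0.84518 × 0.94706 = 0.86647
(3) 0.53992 × 1.4153 × 1.0995 = 0.84018
Highest is cycle (1) at 1.0341 (>1, arbitrage).

1.0341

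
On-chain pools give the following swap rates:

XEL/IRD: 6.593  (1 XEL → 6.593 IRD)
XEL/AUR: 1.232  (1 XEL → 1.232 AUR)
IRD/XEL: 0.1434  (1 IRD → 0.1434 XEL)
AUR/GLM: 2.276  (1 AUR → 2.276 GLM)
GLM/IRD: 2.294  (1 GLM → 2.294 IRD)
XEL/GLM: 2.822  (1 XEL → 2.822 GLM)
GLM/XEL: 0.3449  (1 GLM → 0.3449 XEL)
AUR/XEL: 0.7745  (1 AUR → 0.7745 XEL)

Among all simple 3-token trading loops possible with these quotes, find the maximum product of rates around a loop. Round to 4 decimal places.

GLM→XEL→AUR→GLM: 0.3449 × 1.232 × 2.276 = 0.96711
IRD→XEL→GLM→IRD: 0.1434 × 2.822 × 2.294 = 0.92832
Maximum is GLM→XEL→AUR→GLM at 0.9671; no arbitrage — every cycle loses value.

0.9671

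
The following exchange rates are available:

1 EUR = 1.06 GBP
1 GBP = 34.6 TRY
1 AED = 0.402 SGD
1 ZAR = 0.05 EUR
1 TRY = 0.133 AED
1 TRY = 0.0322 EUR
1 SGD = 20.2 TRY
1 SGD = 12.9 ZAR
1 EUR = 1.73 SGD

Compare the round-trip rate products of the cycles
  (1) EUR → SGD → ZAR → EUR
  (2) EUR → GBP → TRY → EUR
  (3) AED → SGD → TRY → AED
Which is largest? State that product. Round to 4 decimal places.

(1) 1.73 × 12.9 × 0.05 = 1.11585
(2) 1.06 × 34.6 × 0.0322 = 1.18097
(3) 0.402 × 20.2 × 0.133 = 1.08001
Highest is cycle (2) at 1.1810 (>1, arbitrage).

1.1810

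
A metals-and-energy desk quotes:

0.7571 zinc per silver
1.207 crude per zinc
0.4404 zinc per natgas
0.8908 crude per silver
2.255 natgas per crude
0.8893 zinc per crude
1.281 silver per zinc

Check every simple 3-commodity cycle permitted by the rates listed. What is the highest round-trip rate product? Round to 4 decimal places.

natgas→zinc→crude→natgas: 0.4404 × 1.207 × 2.255 = 1.19867
silver→crude→zinc→silver: 0.8908 × 0.8893 × 1.281 = 1.01479
Maximum is natgas→zinc→crude→natgas at 1.1987; arbitrage exists.

1.1987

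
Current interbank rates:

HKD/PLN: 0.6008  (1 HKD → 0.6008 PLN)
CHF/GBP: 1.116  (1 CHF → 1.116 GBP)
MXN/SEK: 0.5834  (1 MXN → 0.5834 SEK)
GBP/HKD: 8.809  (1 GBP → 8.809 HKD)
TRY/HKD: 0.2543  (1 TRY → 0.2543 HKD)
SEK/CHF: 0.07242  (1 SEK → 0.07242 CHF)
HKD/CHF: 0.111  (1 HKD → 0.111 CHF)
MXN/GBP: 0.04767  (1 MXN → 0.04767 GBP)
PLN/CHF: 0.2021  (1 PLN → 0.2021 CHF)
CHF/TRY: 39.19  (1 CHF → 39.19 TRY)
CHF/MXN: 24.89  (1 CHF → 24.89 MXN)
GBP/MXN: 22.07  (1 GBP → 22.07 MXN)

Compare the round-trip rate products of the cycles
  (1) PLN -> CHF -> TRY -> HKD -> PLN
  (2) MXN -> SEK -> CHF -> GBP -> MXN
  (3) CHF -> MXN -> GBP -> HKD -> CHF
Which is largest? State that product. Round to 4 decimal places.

(1) 0.2021 × 39.19 × 0.2543 × 0.6008 = 1.21009
(2) 0.5834 × 0.07242 × 1.116 × 22.07 = 1.04062
(3) 24.89 × 0.04767 × 8.809 × 0.111 = 1.16016
Highest is cycle (1) at 1.2101 (>1, arbitrage).

1.2101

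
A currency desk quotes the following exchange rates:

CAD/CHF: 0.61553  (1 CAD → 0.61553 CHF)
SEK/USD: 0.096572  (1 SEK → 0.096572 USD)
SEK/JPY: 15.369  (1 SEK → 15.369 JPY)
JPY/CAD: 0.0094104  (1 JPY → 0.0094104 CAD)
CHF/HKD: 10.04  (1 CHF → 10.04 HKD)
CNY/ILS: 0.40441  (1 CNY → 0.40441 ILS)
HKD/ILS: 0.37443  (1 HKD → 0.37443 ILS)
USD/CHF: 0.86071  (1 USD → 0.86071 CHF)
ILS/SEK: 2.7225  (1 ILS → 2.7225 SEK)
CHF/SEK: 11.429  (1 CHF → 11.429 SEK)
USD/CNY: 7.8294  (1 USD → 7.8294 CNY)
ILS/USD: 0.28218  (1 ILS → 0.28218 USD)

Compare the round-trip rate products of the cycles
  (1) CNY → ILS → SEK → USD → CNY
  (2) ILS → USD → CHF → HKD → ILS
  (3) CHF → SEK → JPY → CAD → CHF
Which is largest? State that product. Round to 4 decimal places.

(1) 0.40441 × 2.7225 × 0.096572 × 7.8294 = 0.83247
(2) 0.28218 × 0.86071 × 10.04 × 0.37443 = 0.91304
(3) 11.429 × 15.369 × 0.0094104 × 0.61553 = 1.01745
Highest is cycle (3) at 1.0174 (>1, arbitrage).

1.0174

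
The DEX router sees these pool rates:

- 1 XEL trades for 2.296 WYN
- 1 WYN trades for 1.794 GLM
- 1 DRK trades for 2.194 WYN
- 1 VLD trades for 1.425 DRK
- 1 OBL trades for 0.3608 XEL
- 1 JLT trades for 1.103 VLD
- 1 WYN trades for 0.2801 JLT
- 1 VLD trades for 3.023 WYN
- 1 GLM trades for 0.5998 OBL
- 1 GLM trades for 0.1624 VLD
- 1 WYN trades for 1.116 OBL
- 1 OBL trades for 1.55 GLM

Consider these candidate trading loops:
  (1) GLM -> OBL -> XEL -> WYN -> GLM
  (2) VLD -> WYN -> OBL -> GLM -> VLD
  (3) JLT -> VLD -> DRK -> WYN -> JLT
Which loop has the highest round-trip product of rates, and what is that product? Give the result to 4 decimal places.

0.9659

(1) 0.5998 × 0.3608 × 2.296 × 1.794 = 0.89139
(2) 3.023 × 1.116 × 1.55 × 0.1624 = 0.84922
(3) 1.103 × 1.425 × 2.194 × 0.2801 = 0.96592
Highest is cycle (3) at 0.9659 (≤1, no arbitrage).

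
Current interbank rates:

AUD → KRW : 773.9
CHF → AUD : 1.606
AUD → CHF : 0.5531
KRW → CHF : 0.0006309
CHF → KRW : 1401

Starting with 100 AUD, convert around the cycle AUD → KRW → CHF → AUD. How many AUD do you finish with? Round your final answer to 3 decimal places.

100 AUD × 773.9 = 77390 KRW
77390 KRW × 0.0006309 = 48.825351 CHF
48.825351 CHF × 1.606 = 78.413513706 AUD

78.414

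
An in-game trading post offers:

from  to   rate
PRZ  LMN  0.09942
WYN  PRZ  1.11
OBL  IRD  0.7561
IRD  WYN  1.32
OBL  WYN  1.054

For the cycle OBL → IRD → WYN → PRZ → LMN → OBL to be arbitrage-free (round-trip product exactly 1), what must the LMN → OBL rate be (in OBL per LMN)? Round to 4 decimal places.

9.0793

Known legs of the cycle: 0.7561 × 1.32 × 1.11 × 0.09942 = 0.1101412261224
For no arbitrage the full-cycle product must be 1, so the missing rate is 1 / 0.1101412261224 ≈ 9.079252.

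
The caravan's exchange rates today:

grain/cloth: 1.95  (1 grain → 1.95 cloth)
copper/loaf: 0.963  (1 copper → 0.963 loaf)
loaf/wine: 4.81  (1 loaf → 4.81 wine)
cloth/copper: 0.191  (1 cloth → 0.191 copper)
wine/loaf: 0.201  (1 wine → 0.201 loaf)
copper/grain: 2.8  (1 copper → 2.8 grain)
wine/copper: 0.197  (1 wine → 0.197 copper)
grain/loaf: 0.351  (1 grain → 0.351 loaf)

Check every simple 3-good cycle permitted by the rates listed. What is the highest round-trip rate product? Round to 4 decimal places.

copper→grain→cloth→copper: 2.8 × 1.95 × 0.191 = 1.04286
copper→loaf→wine→copper: 0.963 × 4.81 × 0.197 = 0.91251
Maximum is copper→grain→cloth→copper at 1.0429; arbitrage exists.

1.0429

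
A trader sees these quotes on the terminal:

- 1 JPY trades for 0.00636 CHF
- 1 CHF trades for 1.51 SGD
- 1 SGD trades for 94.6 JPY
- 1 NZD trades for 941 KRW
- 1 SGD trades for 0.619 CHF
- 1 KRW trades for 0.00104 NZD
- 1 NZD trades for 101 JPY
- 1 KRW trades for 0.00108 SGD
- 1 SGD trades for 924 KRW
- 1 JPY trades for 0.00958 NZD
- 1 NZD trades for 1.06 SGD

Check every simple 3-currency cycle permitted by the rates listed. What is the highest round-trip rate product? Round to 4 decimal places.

1.0186

KRW→NZD→SGD→KRW: 0.00104 × 1.06 × 924 = 1.01862
JPY→NZD→SGD→JPY: 0.00958 × 1.06 × 94.6 = 0.96064
JPY→CHF→SGD→JPY: 0.00636 × 1.51 × 94.6 = 0.90850
Maximum is KRW→NZD→SGD→KRW at 1.0186; arbitrage exists.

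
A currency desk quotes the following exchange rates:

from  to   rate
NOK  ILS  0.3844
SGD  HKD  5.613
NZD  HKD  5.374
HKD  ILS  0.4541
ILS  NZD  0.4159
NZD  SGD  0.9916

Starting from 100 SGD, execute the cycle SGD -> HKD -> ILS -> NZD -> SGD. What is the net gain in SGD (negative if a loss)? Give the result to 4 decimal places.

5.1168

100 SGD × 5.613 = 561.3 HKD
561.3 HKD × 0.4541 = 254.88633 ILS
254.88633 ILS × 0.4159 = 106.007224647 NZD
106.007224647 NZD × 0.9916 = 105.1167639599652 SGD
Net change: 105.1167639599652 − 100 = 5.1167639599652 SGD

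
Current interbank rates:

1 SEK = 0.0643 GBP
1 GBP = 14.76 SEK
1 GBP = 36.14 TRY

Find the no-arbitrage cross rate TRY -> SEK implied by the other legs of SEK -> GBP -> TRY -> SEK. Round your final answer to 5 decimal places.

Known legs of the cycle: 0.0643 × 36.14 = 2.323802
For no arbitrage the full-cycle product must be 1, so the missing rate is 1 / 2.323802 ≈ 0.4303293.

0.43033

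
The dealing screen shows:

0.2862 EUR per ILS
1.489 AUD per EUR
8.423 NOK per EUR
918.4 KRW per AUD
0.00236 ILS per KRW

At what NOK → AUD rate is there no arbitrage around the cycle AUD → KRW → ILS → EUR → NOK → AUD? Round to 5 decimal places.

Known legs of the cycle: 918.4 × 0.00236 × 0.2862 × 8.423 = 5.2249279751424
For no arbitrage the full-cycle product must be 1, so the missing rate is 1 / 5.2249279751424 ≈ 0.1913902.

0.19139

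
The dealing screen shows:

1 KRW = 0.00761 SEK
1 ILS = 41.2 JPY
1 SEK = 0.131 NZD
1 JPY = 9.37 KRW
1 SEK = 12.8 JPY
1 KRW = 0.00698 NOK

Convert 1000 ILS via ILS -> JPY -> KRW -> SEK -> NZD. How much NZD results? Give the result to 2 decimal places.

1000 ILS × 41.2 = 41200 JPY
41200 JPY × 9.37 = 386044 KRW
386044 KRW × 0.00761 = 2937.79484 SEK
2937.79484 SEK × 0.131 = 384.85112404 NZD

384.85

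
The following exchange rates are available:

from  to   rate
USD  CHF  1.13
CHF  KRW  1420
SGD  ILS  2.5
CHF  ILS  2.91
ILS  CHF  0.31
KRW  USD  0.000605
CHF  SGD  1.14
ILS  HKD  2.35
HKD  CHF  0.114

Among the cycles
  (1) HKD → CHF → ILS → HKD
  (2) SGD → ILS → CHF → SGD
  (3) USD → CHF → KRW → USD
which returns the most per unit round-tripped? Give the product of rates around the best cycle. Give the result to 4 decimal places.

0.9708

(1) 0.114 × 2.91 × 2.35 = 0.77959
(2) 2.5 × 0.31 × 1.14 = 0.88350
(3) 1.13 × 1420 × 0.000605 = 0.97078
Highest is cycle (3) at 0.9708 (≤1, no arbitrage).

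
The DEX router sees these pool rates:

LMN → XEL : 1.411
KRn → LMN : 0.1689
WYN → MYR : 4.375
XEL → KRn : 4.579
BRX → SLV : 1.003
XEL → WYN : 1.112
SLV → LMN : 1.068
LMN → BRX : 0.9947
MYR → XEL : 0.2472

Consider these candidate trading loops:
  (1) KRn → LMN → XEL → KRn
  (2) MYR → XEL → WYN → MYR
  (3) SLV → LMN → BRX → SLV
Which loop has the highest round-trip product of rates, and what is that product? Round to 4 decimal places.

(1) 0.1689 × 1.411 × 4.579 = 1.09126
(2) 0.2472 × 1.112 × 4.375 = 1.20263
(3) 1.068 × 0.9947 × 1.003 = 1.06553
Highest is cycle (2) at 1.2026 (>1, arbitrage).

1.2026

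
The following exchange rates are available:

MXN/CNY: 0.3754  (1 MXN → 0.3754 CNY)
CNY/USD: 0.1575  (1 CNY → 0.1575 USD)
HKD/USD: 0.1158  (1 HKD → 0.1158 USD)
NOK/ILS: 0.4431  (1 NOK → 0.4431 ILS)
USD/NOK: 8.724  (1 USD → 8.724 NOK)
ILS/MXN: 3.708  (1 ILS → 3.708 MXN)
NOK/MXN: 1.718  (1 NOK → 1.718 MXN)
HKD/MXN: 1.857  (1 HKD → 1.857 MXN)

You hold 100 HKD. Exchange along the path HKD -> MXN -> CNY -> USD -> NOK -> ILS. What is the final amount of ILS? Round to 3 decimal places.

42.443

100 HKD × 1.857 = 185.7 MXN
185.7 MXN × 0.3754 = 69.71178 CNY
69.71178 CNY × 0.1575 = 10.97960535 USD
10.97960535 USD × 8.724 = 95.7860770734 NOK
95.7860770734 NOK × 0.4431 = 42.44281075122354 ILS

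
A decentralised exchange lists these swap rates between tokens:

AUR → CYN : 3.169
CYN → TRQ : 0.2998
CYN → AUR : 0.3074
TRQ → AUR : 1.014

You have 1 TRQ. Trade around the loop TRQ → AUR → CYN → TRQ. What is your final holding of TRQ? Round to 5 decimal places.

0.96337

1 TRQ × 1.014 = 1.014 AUR
1.014 AUR × 3.169 = 3.213366 CYN
3.213366 CYN × 0.2998 = 0.9633671268 TRQ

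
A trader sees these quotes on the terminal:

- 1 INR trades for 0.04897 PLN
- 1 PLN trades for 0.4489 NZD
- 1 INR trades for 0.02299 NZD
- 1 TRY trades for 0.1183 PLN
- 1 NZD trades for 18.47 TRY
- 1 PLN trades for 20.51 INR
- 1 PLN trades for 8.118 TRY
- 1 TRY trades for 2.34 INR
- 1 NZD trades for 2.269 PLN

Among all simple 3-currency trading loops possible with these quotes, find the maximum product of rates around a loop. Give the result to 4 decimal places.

PLN→INR→NZD→PLN: 20.51 × 0.02299 × 2.269 = 1.06989
INR→NZD→TRY→INR: 0.02299 × 18.47 × 2.34 = 0.99362
PLN→NZD→TRY→PLN: 0.4489 × 18.47 × 0.1183 = 0.98085
PLN→TRY→INR→PLN: 8.118 × 2.34 × 0.04897 = 0.93024
Maximum is PLN→INR→NZD→PLN at 1.0699; arbitrage exists.

1.0699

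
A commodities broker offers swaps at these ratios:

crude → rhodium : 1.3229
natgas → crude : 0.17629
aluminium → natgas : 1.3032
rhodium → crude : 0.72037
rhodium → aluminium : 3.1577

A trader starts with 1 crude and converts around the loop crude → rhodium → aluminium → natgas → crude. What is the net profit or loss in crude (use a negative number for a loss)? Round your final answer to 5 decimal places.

1 crude × 1.3229 = 1.3229 rhodium
1.3229 rhodium × 3.1577 = 4.17732133 aluminium
4.17732133 aluminium × 1.3032 = 5.443885157256 natgas
5.443885157256 natgas × 0.17629 = 0.95970251437266024 crude
Net change: 0.95970251437266024 − 1 = -0.04029748562733976 crude

-0.04030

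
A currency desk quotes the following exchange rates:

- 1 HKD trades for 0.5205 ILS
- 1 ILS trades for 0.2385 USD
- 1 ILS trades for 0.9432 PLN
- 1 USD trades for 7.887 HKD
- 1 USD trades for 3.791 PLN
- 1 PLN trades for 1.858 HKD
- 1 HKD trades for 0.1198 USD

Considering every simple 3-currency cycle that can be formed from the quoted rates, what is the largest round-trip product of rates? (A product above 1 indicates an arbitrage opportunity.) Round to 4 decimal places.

USD→HKD→ILS→USD: 7.887 × 0.5205 × 0.2385 = 0.97909
HKD→ILS→PLN→HKD: 0.5205 × 0.9432 × 1.858 = 0.91216
USD→PLN→HKD→USD: 3.791 × 1.858 × 0.1198 = 0.84383
Maximum is USD→HKD→ILS→USD at 0.9791; no arbitrage — every cycle loses value.

0.9791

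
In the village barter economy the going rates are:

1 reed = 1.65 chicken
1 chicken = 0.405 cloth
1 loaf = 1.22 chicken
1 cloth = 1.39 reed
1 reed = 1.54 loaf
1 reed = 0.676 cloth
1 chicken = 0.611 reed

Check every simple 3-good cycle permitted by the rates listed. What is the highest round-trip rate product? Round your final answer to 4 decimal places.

1.1479

chicken→reed→loaf→chicken: 0.611 × 1.54 × 1.22 = 1.14795
chicken→cloth→reed→chicken: 0.405 × 1.39 × 1.65 = 0.92887
Maximum is chicken→reed→loaf→chicken at 1.1479; arbitrage exists.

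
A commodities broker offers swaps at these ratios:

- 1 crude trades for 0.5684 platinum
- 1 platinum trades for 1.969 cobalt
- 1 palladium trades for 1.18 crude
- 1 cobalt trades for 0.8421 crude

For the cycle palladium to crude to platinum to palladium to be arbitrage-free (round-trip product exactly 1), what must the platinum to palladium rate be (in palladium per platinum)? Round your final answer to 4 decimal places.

1.4910

Known legs of the cycle: 1.18 × 0.5684 = 0.670712
For no arbitrage the full-cycle product must be 1, so the missing rate is 1 / 0.670712 ≈ 1.490953.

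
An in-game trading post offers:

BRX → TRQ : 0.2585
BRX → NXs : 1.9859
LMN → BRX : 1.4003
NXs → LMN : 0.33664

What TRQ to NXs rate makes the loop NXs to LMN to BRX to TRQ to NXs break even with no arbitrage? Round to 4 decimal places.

8.2064

Known legs of the cycle: 0.33664 × 1.4003 × 0.2585 = 0.121856122432
For no arbitrage the full-cycle product must be 1, so the missing rate is 1 / 0.121856122432 ≈ 8.206399.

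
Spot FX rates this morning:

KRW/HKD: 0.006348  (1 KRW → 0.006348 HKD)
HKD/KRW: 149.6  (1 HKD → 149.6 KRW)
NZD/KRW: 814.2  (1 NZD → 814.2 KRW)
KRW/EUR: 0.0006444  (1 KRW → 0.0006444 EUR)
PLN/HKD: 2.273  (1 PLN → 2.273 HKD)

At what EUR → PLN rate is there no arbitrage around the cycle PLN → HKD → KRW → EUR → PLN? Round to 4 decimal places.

4.5637

Known legs of the cycle: 2.273 × 149.6 × 0.0006444 = 0.21912229152
For no arbitrage the full-cycle product must be 1, so the missing rate is 1 / 0.21912229152 ≈ 4.563662.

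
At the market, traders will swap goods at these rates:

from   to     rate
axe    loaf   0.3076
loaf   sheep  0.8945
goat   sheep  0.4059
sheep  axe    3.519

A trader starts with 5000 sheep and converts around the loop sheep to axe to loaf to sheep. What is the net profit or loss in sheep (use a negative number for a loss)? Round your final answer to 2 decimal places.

-158.77

5000 sheep × 3.519 = 17595 axe
17595 axe × 0.3076 = 5412.222 loaf
5412.222 loaf × 0.8945 = 4841.232579 sheep
Net change: 4841.232579 − 5000 = -158.767421 sheep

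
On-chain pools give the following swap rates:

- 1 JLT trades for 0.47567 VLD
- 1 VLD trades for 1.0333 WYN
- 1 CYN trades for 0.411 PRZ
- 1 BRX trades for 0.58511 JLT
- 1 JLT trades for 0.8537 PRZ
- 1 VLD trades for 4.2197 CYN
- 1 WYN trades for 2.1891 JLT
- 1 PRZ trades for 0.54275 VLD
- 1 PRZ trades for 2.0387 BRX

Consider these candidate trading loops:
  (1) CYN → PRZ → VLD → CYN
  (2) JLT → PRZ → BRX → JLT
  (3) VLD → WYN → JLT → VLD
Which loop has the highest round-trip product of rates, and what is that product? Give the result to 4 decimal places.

1.0760

(1) 0.411 × 0.54275 × 4.2197 = 0.94129
(2) 0.8537 × 2.0387 × 0.58511 = 1.01835
(3) 1.0333 × 2.1891 × 0.47567 = 1.07596
Highest is cycle (3) at 1.0760 (>1, arbitrage).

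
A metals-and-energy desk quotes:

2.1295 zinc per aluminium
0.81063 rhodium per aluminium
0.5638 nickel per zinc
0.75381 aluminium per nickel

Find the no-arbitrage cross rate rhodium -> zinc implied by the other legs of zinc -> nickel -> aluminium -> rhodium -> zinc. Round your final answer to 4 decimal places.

Known legs of the cycle: 0.5638 × 0.75381 × 0.81063 = 0.34451619196914
For no arbitrage the full-cycle product must be 1, so the missing rate is 1 / 0.34451619196914 ≈ 2.902621.

2.9026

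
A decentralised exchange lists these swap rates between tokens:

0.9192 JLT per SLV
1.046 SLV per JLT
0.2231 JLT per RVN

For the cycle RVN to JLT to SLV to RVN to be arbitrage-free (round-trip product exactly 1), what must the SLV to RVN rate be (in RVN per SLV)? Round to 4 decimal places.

Known legs of the cycle: 0.2231 × 1.046 = 0.2333626
For no arbitrage the full-cycle product must be 1, so the missing rate is 1 / 0.2333626 ≈ 4.285177.

4.2852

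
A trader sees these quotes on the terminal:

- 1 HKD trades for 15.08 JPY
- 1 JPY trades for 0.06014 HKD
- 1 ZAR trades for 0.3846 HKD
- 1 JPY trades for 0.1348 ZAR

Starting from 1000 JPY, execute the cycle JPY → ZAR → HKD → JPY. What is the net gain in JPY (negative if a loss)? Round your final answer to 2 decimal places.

-218.19

1000 JPY × 0.1348 = 134.8 ZAR
134.8 ZAR × 0.3846 = 51.84408 HKD
51.84408 HKD × 15.08 = 781.8087264 JPY
Net change: 781.8087264 − 1000 = -218.1912736 JPY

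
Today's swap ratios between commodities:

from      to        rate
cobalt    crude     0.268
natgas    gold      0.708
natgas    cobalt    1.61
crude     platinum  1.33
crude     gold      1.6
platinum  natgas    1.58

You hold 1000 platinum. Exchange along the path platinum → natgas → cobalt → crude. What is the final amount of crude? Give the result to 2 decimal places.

1000 platinum × 1.58 = 1580 natgas
1580 natgas × 1.61 = 2543.8 cobalt
2543.8 cobalt × 0.268 = 681.7384 crude

681.74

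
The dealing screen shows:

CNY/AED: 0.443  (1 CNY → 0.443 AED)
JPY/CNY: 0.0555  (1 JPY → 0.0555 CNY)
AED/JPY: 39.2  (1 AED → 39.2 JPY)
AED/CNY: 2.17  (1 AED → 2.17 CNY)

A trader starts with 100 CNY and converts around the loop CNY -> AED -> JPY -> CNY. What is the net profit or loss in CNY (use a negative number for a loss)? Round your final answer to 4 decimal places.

100 CNY × 0.443 = 44.3 AED
44.3 AED × 39.2 = 1736.56 JPY
1736.56 JPY × 0.0555 = 96.37908 CNY
Net change: 96.37908 − 100 = -3.62092 CNY

-3.6209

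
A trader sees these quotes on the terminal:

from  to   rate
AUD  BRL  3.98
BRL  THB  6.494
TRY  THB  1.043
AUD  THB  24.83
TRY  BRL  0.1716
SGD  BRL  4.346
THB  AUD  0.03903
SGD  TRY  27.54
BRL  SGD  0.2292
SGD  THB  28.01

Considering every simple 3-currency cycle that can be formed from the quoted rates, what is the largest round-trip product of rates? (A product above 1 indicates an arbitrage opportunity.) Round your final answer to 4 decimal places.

SGD→TRY→BRL→SGD: 27.54 × 0.1716 × 0.2292 = 1.08317
BRL→THB→AUD→BRL: 6.494 × 0.03903 × 3.98 = 1.00877
Maximum is SGD→TRY→BRL→SGD at 1.0832; arbitrage exists.

1.0832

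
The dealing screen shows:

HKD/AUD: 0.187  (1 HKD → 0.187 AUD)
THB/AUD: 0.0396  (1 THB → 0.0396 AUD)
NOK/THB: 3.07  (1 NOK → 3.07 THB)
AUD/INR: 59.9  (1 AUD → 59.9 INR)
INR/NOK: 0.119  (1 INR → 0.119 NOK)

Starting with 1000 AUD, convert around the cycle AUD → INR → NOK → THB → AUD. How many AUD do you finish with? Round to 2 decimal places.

866.58

1000 AUD × 59.9 = 59900 INR
59900 INR × 0.119 = 7128.1 NOK
7128.1 NOK × 3.07 = 21883.267 THB
21883.267 THB × 0.0396 = 866.5773732 AUD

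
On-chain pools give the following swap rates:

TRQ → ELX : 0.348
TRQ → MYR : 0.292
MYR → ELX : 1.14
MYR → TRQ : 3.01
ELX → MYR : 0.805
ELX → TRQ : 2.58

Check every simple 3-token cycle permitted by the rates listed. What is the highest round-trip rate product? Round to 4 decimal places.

ELX→TRQ→MYR→ELX: 2.58 × 0.292 × 1.14 = 0.85883
ELX→MYR→TRQ→ELX: 0.805 × 3.01 × 0.348 = 0.84322
Maximum is ELX→TRQ→MYR→ELX at 0.8588; no arbitrage — every cycle loses value.

0.8588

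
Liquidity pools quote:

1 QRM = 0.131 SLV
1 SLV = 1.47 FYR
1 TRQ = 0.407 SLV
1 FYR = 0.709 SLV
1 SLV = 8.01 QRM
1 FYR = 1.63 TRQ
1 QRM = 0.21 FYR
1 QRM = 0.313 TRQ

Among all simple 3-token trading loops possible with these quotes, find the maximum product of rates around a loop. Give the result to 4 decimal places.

SLV→QRM→FYR→SLV: 8.01 × 0.21 × 0.709 = 1.19261
SLV→QRM→TRQ→SLV: 8.01 × 0.313 × 0.407 = 1.02040
SLV→FYR→TRQ→SLV: 1.47 × 1.63 × 0.407 = 0.97521
Maximum is SLV→QRM→FYR→SLV at 1.1926; arbitrage exists.

1.1926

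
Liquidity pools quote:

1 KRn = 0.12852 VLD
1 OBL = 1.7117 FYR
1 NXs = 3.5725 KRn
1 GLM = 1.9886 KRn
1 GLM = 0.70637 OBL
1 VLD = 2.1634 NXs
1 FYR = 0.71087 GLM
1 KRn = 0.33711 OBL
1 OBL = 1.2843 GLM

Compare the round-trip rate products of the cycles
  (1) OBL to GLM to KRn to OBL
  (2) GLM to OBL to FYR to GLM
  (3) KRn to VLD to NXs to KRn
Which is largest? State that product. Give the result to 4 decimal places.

(1) 1.2843 × 1.9886 × 0.33711 = 0.86097
(2) 0.70637 × 1.7117 × 0.71087 = 0.85951
(3) 0.12852 × 2.1634 × 3.5725 = 0.99330
Highest is cycle (3) at 0.9933 (≤1, no arbitrage).

0.9933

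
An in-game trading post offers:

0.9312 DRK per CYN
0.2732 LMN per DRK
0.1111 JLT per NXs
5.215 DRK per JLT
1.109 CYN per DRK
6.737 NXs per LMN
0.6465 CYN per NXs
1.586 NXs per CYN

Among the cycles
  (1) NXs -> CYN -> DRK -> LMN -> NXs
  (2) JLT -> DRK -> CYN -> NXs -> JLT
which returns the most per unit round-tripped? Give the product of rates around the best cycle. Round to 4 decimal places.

1.1080

(1) 0.6465 × 0.9312 × 0.2732 × 6.737 = 1.10805
(2) 5.215 × 1.109 × 1.586 × 0.1111 = 1.01907
Highest is cycle (1) at 1.1080 (>1, arbitrage).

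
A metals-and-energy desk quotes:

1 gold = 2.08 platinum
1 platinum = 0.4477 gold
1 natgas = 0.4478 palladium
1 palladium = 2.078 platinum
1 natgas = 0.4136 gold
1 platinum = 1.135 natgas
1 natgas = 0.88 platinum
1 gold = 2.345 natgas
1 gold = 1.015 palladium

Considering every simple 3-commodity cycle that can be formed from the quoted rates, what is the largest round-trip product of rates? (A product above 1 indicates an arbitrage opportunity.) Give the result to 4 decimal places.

natgas→palladium→platinum→natgas: 0.4478 × 2.078 × 1.135 = 1.05615
natgas→gold→platinum→natgas: 0.4136 × 2.08 × 1.135 = 0.97643
platinum→gold→palladium→platinum: 0.4477 × 1.015 × 2.078 = 0.94428
natgas→platinum→gold→natgas: 0.88 × 0.4477 × 2.345 = 0.92387
Maximum is natgas→palladium→platinum→natgas at 1.0561; arbitrage exists.

1.0561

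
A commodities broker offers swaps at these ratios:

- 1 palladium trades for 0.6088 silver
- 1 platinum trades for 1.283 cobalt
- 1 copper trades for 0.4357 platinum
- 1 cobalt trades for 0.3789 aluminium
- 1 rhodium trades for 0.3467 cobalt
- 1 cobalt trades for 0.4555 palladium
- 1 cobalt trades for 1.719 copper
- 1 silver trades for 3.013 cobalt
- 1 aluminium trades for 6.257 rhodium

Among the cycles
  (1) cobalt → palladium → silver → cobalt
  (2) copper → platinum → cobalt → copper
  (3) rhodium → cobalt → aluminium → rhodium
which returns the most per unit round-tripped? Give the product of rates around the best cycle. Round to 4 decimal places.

0.9609

(1) 0.4555 × 0.6088 × 3.013 = 0.83553
(2) 0.4357 × 1.283 × 1.719 = 0.96093
(3) 0.3467 × 0.3789 × 6.257 = 0.82195
Highest is cycle (2) at 0.9609 (≤1, no arbitrage).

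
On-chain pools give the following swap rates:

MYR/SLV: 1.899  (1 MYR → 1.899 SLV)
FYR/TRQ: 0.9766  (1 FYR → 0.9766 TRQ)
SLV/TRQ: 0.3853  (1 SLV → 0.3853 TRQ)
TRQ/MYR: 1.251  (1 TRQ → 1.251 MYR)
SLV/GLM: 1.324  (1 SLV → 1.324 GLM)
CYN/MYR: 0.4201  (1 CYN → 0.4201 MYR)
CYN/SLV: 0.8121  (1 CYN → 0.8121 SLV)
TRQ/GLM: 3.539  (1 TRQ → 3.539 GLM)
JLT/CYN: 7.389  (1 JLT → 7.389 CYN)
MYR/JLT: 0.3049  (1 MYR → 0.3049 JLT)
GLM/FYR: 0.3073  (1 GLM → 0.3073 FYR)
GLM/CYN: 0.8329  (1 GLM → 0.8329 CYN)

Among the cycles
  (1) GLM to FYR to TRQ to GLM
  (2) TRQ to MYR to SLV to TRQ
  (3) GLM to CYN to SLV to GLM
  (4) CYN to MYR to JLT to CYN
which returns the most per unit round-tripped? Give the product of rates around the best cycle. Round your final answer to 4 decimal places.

(1) 0.3073 × 0.9766 × 3.539 = 1.06209
(2) 1.251 × 1.899 × 0.3853 = 0.91534
(3) 0.8329 × 0.8121 × 1.324 = 0.89555
(4) 0.4201 × 0.3049 × 7.389 = 0.94645
Highest is cycle (1) at 1.0621 (>1, arbitrage).

1.0621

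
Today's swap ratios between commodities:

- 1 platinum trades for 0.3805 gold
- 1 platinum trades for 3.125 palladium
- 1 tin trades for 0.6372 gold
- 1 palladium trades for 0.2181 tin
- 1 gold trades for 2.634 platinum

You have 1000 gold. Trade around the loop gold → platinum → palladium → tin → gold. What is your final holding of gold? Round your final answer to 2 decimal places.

1000 gold × 2.634 = 2634 platinum
2634 platinum × 3.125 = 8231.25 palladium
8231.25 palladium × 0.2181 = 1795.235625 tin
1795.235625 tin × 0.6372 = 1143.92414025 gold

1143.92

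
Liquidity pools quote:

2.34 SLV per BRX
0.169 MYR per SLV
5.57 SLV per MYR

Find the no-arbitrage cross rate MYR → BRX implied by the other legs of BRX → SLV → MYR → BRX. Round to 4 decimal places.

2.5287

Known legs of the cycle: 2.34 × 0.169 = 0.39546
For no arbitrage the full-cycle product must be 1, so the missing rate is 1 / 0.39546 ≈ 2.528701.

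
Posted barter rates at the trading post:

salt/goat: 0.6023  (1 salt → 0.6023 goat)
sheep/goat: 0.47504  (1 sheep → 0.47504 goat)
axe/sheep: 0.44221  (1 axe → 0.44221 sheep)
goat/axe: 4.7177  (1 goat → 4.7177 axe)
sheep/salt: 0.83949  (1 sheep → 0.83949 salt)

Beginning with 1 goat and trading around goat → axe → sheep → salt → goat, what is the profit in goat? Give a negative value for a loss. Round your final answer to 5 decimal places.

1 goat × 4.7177 = 4.7177 axe
4.7177 axe × 0.44221 = 2.086214117 sheep
2.086214117 sheep × 0.83949 = 1.75135588908033 salt
1.75135588908033 salt × 0.6023 = 1.054841651993082759 goat
Net change: 1.054841651993082759 − 1 = 0.054841651993082759 goat

0.05484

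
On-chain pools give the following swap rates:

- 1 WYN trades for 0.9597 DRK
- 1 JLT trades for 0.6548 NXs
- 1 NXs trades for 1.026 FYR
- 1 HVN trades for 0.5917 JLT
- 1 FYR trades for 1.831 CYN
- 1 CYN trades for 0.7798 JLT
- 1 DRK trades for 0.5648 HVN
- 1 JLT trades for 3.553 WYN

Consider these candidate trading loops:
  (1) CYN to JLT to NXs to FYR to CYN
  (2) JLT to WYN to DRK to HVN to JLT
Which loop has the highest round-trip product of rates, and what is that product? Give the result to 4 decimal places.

1.1395

(1) 0.7798 × 0.6548 × 1.026 × 1.831 = 0.95924
(2) 3.553 × 0.9597 × 0.5648 × 0.5917 = 1.13953
Highest is cycle (2) at 1.1395 (>1, arbitrage).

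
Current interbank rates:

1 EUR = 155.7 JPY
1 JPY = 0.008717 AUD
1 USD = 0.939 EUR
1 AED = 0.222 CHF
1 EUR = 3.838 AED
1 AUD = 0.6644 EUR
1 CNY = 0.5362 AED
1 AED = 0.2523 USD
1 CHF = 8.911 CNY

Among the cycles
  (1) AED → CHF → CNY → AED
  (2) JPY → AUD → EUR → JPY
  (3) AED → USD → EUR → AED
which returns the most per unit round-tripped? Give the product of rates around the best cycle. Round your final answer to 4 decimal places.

(1) 0.222 × 8.911 × 0.5362 = 1.06073
(2) 0.008717 × 0.6644 × 155.7 = 0.90175
(3) 0.2523 × 0.939 × 3.838 = 0.90926
Highest is cycle (1) at 1.0607 (>1, arbitrage).

1.0607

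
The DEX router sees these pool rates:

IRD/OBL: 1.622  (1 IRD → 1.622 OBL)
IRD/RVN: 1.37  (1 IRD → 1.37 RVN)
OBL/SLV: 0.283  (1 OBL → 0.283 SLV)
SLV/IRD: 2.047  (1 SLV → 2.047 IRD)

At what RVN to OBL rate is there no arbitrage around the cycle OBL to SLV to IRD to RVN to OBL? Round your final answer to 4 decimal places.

1.2600

Known legs of the cycle: 0.283 × 2.047 × 1.37 = 0.79364237
For no arbitrage the full-cycle product must be 1, so the missing rate is 1 / 0.79364237 ≈ 1.260013.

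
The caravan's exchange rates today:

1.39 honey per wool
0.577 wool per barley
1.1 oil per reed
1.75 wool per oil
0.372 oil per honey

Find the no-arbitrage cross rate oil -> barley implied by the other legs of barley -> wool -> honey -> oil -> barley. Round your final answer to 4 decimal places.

3.3517

Known legs of the cycle: 0.577 × 1.39 × 0.372 = 0.29835516
For no arbitrage the full-cycle product must be 1, so the missing rate is 1 / 0.29835516 ≈ 3.351710.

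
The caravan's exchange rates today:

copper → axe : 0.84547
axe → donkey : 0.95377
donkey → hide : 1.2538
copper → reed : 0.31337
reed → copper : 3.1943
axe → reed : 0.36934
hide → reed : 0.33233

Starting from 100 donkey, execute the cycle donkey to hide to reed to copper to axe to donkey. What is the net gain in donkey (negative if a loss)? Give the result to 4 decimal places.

100 donkey × 1.2538 = 125.38 hide
125.38 hide × 0.33233 = 41.6675354 reed
41.6675354 reed × 3.1943 = 133.09860832822 copper
133.09860832822 copper × 0.84547 = 112.5308803832601634 axe
112.5308803832601634 axe × 0.95377 = 107.328577783142046046018 donkey
Net change: 107.328577783142046046018 − 100 = 7.328577783142046046018 donkey

7.3286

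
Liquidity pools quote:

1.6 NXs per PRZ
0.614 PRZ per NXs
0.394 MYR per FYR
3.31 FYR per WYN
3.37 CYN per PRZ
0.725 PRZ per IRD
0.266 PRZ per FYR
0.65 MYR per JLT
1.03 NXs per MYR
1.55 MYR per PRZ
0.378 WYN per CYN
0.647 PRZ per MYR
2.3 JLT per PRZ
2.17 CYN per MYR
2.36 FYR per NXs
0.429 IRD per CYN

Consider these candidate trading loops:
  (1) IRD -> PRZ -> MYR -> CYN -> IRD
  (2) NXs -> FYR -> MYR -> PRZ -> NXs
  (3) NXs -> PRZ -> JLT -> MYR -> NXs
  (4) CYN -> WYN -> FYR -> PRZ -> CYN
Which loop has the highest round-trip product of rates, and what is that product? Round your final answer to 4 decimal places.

1.1216

(1) 0.725 × 1.55 × 2.17 × 0.429 = 1.04613
(2) 2.36 × 0.394 × 0.647 × 1.6 = 0.96257
(3) 0.614 × 2.3 × 0.65 × 1.03 = 0.94547
(4) 0.378 × 3.31 × 0.266 × 3.37 = 1.12158
Highest is cycle (4) at 1.1216 (>1, arbitrage).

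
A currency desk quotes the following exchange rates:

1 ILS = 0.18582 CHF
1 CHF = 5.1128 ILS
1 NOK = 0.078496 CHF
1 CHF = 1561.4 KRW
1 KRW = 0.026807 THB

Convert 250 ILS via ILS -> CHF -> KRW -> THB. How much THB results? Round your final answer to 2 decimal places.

250 ILS × 0.18582 = 46.455 CHF
46.455 CHF × 1561.4 = 72534.837 KRW
72534.837 KRW × 0.026807 = 1944.441375459 THB

1944.44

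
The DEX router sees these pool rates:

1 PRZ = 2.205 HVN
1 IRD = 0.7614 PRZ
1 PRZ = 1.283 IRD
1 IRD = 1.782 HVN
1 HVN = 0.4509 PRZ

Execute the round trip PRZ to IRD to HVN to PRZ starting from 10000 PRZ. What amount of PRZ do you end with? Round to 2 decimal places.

10308.95

10000 PRZ × 1.283 = 12830 IRD
12830 IRD × 1.782 = 22863.06 HVN
22863.06 HVN × 0.4509 = 10308.953754 PRZ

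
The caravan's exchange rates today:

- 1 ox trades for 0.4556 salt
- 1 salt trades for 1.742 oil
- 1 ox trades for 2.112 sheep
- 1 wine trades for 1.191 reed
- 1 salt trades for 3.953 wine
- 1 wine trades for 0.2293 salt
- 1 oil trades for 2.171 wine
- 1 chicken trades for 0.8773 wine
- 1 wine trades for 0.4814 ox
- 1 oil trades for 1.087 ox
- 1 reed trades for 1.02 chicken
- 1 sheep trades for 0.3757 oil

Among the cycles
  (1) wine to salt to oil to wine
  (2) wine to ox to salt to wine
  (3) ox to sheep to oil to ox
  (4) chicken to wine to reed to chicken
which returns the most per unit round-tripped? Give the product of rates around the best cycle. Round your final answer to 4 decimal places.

1.0658

(1) 0.2293 × 1.742 × 2.171 = 0.86719
(2) 0.4814 × 0.4556 × 3.953 = 0.86700
(3) 2.112 × 0.3757 × 1.087 = 0.86251
(4) 0.8773 × 1.191 × 1.02 = 1.06576
Highest is cycle (4) at 1.0658 (>1, arbitrage).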